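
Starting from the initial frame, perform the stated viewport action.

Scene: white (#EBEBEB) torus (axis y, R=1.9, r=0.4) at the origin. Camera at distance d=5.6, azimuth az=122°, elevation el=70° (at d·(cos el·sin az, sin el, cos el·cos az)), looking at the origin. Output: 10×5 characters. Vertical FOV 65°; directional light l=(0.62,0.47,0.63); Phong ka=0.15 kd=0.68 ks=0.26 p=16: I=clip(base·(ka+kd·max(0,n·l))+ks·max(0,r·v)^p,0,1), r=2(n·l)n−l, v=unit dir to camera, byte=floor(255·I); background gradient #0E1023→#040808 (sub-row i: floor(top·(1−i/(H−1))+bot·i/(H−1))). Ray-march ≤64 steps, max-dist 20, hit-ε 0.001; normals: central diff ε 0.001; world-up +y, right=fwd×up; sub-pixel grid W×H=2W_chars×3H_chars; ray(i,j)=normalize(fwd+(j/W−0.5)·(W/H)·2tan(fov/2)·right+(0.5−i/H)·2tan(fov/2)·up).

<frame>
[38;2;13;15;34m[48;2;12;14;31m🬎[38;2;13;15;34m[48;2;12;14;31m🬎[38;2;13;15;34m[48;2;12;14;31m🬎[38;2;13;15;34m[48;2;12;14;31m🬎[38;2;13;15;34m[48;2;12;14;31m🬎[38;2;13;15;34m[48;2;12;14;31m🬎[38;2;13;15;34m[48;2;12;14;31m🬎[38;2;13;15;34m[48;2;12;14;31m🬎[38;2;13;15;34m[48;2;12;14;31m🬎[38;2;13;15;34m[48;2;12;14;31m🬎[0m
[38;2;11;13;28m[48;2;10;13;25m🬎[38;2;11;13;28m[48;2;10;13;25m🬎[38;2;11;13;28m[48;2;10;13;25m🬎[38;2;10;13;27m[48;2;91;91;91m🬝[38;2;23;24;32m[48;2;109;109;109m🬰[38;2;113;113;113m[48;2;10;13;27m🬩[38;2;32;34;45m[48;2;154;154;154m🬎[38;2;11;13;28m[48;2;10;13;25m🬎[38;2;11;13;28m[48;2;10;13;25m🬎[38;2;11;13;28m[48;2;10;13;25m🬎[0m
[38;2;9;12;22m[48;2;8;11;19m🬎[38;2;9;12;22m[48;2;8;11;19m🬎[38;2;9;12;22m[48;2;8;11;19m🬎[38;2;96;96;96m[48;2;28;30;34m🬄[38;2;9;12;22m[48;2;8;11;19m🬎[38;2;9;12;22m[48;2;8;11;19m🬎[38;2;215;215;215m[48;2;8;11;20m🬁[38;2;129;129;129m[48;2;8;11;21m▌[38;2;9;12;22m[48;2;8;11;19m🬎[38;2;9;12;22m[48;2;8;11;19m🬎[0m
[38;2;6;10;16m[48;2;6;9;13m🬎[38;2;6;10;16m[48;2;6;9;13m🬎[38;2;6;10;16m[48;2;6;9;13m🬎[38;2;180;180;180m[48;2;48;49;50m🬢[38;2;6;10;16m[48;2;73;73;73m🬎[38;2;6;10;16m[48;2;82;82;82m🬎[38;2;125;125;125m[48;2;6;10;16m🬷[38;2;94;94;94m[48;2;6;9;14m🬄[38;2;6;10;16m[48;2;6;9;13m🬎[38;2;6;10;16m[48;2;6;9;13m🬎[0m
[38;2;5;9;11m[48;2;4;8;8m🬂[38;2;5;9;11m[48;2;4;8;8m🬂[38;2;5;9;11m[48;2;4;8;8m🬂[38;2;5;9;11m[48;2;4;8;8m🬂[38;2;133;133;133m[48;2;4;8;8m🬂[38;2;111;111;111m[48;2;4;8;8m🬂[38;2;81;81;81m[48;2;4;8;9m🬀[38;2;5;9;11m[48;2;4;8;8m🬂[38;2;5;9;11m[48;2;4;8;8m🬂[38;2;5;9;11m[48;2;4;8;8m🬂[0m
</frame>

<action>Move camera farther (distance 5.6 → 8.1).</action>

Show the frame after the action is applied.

<frame>
[38;2;13;15;34m[48;2;12;14;31m🬎[38;2;13;15;34m[48;2;12;14;31m🬎[38;2;13;15;34m[48;2;12;14;31m🬎[38;2;13;15;34m[48;2;12;14;31m🬎[38;2;13;15;34m[48;2;12;14;31m🬎[38;2;13;15;34m[48;2;12;14;31m🬎[38;2;13;15;34m[48;2;12;14;31m🬎[38;2;13;15;34m[48;2;12;14;31m🬎[38;2;13;15;34m[48;2;12;14;31m🬎[38;2;13;15;34m[48;2;12;14;31m🬎[0m
[38;2;11;13;28m[48;2;10;13;25m🬎[38;2;11;13;28m[48;2;10;13;25m🬎[38;2;11;13;28m[48;2;10;13;25m🬎[38;2;11;13;28m[48;2;10;13;25m🬎[38;2;10;13;27m[48;2;108;108;108m🬝[38;2;11;13;28m[48;2;115;115;115m🬎[38;2;11;13;28m[48;2;10;13;25m🬎[38;2;11;13;28m[48;2;10;13;25m🬎[38;2;11;13;28m[48;2;10;13;25m🬎[38;2;11;13;28m[48;2;10;13;25m🬎[0m
[38;2;9;12;22m[48;2;8;11;19m🬎[38;2;9;12;22m[48;2;8;11;19m🬎[38;2;9;12;22m[48;2;8;11;19m🬎[38;2;8;11;21m[48;2;143;143;143m🬕[38;2;49;49;49m[48;2;8;11;20m🬀[38;2;9;12;22m[48;2;8;11;19m🬎[38;2;192;192;192m[48;2;35;37;43m🬀[38;2;9;12;22m[48;2;8;11;19m🬎[38;2;9;12;22m[48;2;8;11;19m🬎[38;2;9;12;22m[48;2;8;11;19m🬎[0m
[38;2;6;10;16m[48;2;6;9;13m🬎[38;2;6;10;16m[48;2;6;9;13m🬎[38;2;6;10;16m[48;2;6;9;13m🬎[38;2;186;186;186m[48;2;6;9;14m🬁[38;2;133;133;133m[48;2;13;15;19m🬋[38;2;102;102;102m[48;2;6;9;15m🬋[38;2;142;142;142m[48;2;23;25;28m🬀[38;2;6;10;16m[48;2;6;9;13m🬎[38;2;6;10;16m[48;2;6;9;13m🬎[38;2;6;10;16m[48;2;6;9;13m🬎[0m
[38;2;5;9;11m[48;2;4;8;8m🬂[38;2;5;9;11m[48;2;4;8;8m🬂[38;2;5;9;11m[48;2;4;8;8m🬂[38;2;5;9;11m[48;2;4;8;8m🬂[38;2;5;9;11m[48;2;4;8;8m🬂[38;2;5;9;11m[48;2;4;8;8m🬂[38;2;5;9;11m[48;2;4;8;8m🬂[38;2;5;9;11m[48;2;4;8;8m🬂[38;2;5;9;11m[48;2;4;8;8m🬂[38;2;5;9;11m[48;2;4;8;8m🬂[0m
</frame>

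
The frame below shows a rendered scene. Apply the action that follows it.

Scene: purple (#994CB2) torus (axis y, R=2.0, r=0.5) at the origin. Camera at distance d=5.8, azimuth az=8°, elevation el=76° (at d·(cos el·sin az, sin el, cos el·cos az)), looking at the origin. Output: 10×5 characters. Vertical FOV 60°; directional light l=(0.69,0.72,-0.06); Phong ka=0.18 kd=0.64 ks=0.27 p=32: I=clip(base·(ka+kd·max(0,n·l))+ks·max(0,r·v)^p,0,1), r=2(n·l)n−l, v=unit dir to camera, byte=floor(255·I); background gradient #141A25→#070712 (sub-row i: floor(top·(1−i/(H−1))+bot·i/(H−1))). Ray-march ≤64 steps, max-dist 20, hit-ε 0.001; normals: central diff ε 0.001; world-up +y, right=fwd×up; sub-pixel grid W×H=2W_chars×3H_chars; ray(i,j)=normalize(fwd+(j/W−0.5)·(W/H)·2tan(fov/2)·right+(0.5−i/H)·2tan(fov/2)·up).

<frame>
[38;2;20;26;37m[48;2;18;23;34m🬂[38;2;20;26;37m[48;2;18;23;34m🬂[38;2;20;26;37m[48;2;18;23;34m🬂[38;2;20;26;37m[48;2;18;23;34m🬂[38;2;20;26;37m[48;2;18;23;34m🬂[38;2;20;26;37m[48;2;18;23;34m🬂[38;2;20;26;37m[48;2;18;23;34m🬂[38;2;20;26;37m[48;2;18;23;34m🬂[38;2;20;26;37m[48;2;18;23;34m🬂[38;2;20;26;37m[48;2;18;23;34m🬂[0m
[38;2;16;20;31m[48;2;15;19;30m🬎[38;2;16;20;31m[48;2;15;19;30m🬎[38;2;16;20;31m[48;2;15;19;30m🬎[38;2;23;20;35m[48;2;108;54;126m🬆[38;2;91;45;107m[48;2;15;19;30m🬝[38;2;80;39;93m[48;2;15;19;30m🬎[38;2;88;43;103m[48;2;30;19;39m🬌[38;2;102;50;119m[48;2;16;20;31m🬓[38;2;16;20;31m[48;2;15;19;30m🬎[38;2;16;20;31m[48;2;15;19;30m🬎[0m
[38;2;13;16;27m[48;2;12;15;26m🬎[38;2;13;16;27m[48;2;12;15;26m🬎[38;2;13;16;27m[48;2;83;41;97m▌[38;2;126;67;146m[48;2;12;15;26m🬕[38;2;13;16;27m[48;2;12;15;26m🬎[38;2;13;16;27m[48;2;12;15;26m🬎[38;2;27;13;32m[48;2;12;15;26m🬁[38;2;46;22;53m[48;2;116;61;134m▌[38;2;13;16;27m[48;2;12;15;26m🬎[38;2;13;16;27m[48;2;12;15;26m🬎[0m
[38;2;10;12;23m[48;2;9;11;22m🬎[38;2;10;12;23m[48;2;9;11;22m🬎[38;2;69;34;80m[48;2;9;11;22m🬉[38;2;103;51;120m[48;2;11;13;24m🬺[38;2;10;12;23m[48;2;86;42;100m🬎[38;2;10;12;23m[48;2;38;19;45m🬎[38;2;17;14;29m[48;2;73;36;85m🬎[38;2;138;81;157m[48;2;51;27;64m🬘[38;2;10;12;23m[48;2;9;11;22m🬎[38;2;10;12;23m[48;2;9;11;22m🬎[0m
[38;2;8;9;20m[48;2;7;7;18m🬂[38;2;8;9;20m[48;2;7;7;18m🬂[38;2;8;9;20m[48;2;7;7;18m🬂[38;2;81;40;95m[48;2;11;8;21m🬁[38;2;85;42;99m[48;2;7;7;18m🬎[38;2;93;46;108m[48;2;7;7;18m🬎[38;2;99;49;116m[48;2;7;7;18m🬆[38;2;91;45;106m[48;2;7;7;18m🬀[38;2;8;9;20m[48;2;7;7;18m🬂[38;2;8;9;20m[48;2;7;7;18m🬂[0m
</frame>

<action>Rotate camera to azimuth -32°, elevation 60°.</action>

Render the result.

<frame>
[38;2;20;26;37m[48;2;18;23;34m🬂[38;2;20;26;37m[48;2;18;23;34m🬂[38;2;20;26;37m[48;2;18;23;34m🬂[38;2;20;26;37m[48;2;18;23;34m🬂[38;2;20;26;37m[48;2;18;23;34m🬂[38;2;20;26;37m[48;2;18;23;34m🬂[38;2;20;26;37m[48;2;18;23;34m🬂[38;2;20;26;37m[48;2;18;23;34m🬂[38;2;20;26;37m[48;2;18;23;34m🬂[38;2;20;26;37m[48;2;18;23;34m🬂[0m
[38;2;16;20;31m[48;2;15;19;30m🬎[38;2;16;20;31m[48;2;15;19;30m🬎[38;2;16;20;31m[48;2;15;19;30m🬎[38;2;16;20;31m[48;2;94;48;109m🬆[38;2;20;18;32m[48;2;78;38;91m🬡[38;2;22;17;32m[48;2;63;31;73m🬰[38;2;28;20;39m[48;2;101;50;118m🬰[38;2;113;59;131m[48;2;16;20;31m🬏[38;2;16;20;31m[48;2;15;19;30m🬎[38;2;16;20;31m[48;2;15;19;30m🬎[0m
[38;2;13;16;27m[48;2;12;15;26m🬎[38;2;13;16;27m[48;2;12;15;26m🬎[38;2;13;16;27m[48;2;84;41;98m▌[38;2;117;63;134m[48;2;12;15;26m🬕[38;2;13;16;27m[48;2;12;15;26m🬎[38;2;13;16;27m[48;2;12;15;26m🬎[38;2;27;13;32m[48;2;12;15;26m🬁[38;2;56;27;65m[48;2;145;91;163m▌[38;2;13;16;27m[48;2;12;15;26m🬎[38;2;13;16;27m[48;2;12;15;26m🬎[0m
[38;2;10;12;23m[48;2;9;11;22m🬎[38;2;10;12;23m[48;2;9;11;22m🬎[38;2;67;33;78m[48;2;14;12;25m🬉[38;2;111;55;129m[48;2;39;23;51m🬪[38;2;10;12;23m[48;2;114;56;132m🬎[38;2;10;12;23m[48;2;103;51;121m🬎[38;2;10;12;23m[48;2;93;46;108m🬆[38;2;116;65;132m[48;2;84;41;98m🬅[38;2;10;12;23m[48;2;9;11;22m🬎[38;2;10;12;23m[48;2;9;11;22m🬎[0m
[38;2;8;9;20m[48;2;7;7;18m🬂[38;2;8;9;20m[48;2;7;7;18m🬂[38;2;8;9;20m[48;2;7;7;18m🬂[38;2;56;27;65m[48;2;11;8;21m🬁[38;2;86;42;100m[48;2;21;12;30m🬂[38;2;74;36;86m[48;2;7;7;18m🬎[38;2;85;42;99m[48;2;17;11;27m🬂[38;2;61;30;71m[48;2;7;7;18m🬀[38;2;8;9;20m[48;2;7;7;18m🬂[38;2;8;9;20m[48;2;7;7;18m🬂[0m
</frame>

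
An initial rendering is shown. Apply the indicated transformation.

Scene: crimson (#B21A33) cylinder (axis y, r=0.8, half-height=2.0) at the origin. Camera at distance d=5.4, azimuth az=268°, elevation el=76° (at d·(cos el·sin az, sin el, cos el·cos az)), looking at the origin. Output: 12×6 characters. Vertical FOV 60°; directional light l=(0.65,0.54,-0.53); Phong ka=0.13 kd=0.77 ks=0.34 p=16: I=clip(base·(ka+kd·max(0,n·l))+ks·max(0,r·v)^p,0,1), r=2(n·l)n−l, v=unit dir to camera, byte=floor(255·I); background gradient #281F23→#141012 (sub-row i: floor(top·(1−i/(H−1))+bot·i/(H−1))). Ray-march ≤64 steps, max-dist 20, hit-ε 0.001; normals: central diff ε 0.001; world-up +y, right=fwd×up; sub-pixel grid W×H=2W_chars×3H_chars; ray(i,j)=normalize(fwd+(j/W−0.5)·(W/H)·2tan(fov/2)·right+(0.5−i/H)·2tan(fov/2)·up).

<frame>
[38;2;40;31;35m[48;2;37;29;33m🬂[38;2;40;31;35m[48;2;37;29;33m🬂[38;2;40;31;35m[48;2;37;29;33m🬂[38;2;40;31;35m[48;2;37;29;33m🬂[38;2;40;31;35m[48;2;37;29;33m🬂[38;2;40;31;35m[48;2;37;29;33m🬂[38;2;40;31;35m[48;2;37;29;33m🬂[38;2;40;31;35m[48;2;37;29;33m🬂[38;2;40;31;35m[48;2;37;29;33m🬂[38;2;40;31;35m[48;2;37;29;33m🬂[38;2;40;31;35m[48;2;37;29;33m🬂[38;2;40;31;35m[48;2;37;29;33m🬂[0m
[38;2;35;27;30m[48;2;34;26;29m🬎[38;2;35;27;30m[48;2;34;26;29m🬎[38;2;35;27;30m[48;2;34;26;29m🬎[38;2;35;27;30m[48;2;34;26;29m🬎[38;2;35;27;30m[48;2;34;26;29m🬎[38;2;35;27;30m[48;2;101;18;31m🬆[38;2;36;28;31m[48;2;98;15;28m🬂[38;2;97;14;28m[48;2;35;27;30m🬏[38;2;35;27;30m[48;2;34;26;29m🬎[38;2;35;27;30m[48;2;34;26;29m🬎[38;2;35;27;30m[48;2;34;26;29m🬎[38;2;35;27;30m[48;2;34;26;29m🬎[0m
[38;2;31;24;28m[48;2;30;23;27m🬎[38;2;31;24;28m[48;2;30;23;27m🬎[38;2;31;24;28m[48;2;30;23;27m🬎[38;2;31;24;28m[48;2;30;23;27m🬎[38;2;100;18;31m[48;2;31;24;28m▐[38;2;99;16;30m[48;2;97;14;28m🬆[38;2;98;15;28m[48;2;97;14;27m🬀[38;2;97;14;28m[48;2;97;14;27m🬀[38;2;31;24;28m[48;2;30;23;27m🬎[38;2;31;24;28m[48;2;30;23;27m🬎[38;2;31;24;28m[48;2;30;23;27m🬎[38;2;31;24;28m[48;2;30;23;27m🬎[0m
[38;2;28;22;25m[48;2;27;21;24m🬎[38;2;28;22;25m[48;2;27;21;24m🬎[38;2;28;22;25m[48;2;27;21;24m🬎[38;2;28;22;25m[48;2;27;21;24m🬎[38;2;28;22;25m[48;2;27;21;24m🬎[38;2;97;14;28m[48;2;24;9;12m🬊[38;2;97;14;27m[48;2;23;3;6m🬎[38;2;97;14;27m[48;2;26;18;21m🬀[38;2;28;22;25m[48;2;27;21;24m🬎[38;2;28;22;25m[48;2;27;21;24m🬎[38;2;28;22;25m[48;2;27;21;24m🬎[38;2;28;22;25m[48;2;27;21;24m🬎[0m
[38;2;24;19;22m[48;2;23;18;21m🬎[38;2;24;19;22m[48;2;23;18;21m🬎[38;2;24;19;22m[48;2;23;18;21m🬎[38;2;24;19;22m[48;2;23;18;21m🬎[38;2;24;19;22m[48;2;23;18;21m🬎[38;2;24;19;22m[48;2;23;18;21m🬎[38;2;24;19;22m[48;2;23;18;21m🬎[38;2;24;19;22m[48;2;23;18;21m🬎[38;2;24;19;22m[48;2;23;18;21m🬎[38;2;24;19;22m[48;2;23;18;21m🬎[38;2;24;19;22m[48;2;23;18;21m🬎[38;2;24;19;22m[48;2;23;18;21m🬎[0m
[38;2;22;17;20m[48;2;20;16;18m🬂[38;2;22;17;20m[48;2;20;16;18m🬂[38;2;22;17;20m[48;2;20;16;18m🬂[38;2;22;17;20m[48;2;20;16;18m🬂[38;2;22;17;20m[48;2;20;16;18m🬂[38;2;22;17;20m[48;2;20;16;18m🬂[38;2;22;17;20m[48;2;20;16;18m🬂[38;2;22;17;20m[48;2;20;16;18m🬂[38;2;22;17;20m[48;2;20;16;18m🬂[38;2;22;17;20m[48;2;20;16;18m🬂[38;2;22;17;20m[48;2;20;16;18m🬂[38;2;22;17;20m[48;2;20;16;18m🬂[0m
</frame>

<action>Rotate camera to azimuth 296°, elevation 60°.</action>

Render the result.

<frame>
[38;2;40;31;35m[48;2;37;29;33m🬂[38;2;40;31;35m[48;2;37;29;33m🬂[38;2;40;31;35m[48;2;37;29;33m🬂[38;2;40;31;35m[48;2;37;29;33m🬂[38;2;40;31;35m[48;2;37;29;33m🬂[38;2;40;31;35m[48;2;37;29;33m🬂[38;2;40;31;35m[48;2;37;29;33m🬂[38;2;40;31;35m[48;2;37;29;33m🬂[38;2;40;31;35m[48;2;37;29;33m🬂[38;2;40;31;35m[48;2;37;29;33m🬂[38;2;40;31;35m[48;2;37;29;33m🬂[38;2;40;31;35m[48;2;37;29;33m🬂[0m
[38;2;35;27;30m[48;2;34;26;29m🬎[38;2;35;27;30m[48;2;34;26;29m🬎[38;2;35;27;30m[48;2;34;26;29m🬎[38;2;35;27;30m[48;2;34;26;29m🬎[38;2;160;77;91m[48;2;35;27;30m🬦[38;2;166;83;97m[48;2;152;69;83m🬆[38;2;148;65;79m[48;2;136;53;66m🬆[38;2;122;39;53m[48;2;36;28;31m🬺[38;2;35;27;30m[48;2;34;26;29m🬎[38;2;35;27;30m[48;2;34;26;29m🬎[38;2;35;27;30m[48;2;34;26;29m🬎[38;2;35;27;30m[48;2;34;26;29m🬎[0m
[38;2;31;24;28m[48;2;30;23;27m🬎[38;2;31;24;28m[48;2;30;23;27m🬎[38;2;31;24;28m[48;2;30;23;27m🬎[38;2;31;24;28m[48;2;30;23;27m🬎[38;2;143;60;74m[48;2;30;23;27m🬁[38;2;133;50;64m[48;2;23;3;6m🬎[38;2;122;39;53m[48;2;23;3;6m🬎[38;2;112;29;43m[48;2;28;16;20m🬆[38;2;31;24;28m[48;2;30;23;27m🬎[38;2;31;24;28m[48;2;30;23;27m🬎[38;2;31;24;28m[48;2;30;23;27m🬎[38;2;31;24;28m[48;2;30;23;27m🬎[0m
[38;2;28;22;25m[48;2;27;21;24m🬎[38;2;28;22;25m[48;2;27;21;24m🬎[38;2;28;22;25m[48;2;27;21;24m🬎[38;2;28;22;25m[48;2;27;21;24m🬎[38;2;28;22;25m[48;2;27;21;24m🬎[38;2;23;3;6m[48;2;27;21;24m🬬[38;2;23;3;6m[48;2;23;3;6m [38;2;23;3;6m[48;2;27;21;24m🬄[38;2;28;22;25m[48;2;27;21;24m🬎[38;2;28;22;25m[48;2;27;21;24m🬎[38;2;28;22;25m[48;2;27;21;24m🬎[38;2;28;22;25m[48;2;27;21;24m🬎[0m
[38;2;24;19;22m[48;2;23;18;21m🬎[38;2;24;19;22m[48;2;23;18;21m🬎[38;2;24;19;22m[48;2;23;18;21m🬎[38;2;24;19;22m[48;2;23;18;21m🬎[38;2;24;19;22m[48;2;23;18;21m🬎[38;2;23;18;21m[48;2;23;3;6m🬺[38;2;23;3;6m[48;2;23;18;21m🬂[38;2;24;19;22m[48;2;23;18;21m🬎[38;2;24;19;22m[48;2;23;18;21m🬎[38;2;24;19;22m[48;2;23;18;21m🬎[38;2;24;19;22m[48;2;23;18;21m🬎[38;2;24;19;22m[48;2;23;18;21m🬎[0m
[38;2;22;17;20m[48;2;20;16;18m🬂[38;2;22;17;20m[48;2;20;16;18m🬂[38;2;22;17;20m[48;2;20;16;18m🬂[38;2;22;17;20m[48;2;20;16;18m🬂[38;2;22;17;20m[48;2;20;16;18m🬂[38;2;22;17;20m[48;2;20;16;18m🬂[38;2;22;17;20m[48;2;20;16;18m🬂[38;2;22;17;20m[48;2;20;16;18m🬂[38;2;22;17;20m[48;2;20;16;18m🬂[38;2;22;17;20m[48;2;20;16;18m🬂[38;2;22;17;20m[48;2;20;16;18m🬂[38;2;22;17;20m[48;2;20;16;18m🬂[0m
</frame>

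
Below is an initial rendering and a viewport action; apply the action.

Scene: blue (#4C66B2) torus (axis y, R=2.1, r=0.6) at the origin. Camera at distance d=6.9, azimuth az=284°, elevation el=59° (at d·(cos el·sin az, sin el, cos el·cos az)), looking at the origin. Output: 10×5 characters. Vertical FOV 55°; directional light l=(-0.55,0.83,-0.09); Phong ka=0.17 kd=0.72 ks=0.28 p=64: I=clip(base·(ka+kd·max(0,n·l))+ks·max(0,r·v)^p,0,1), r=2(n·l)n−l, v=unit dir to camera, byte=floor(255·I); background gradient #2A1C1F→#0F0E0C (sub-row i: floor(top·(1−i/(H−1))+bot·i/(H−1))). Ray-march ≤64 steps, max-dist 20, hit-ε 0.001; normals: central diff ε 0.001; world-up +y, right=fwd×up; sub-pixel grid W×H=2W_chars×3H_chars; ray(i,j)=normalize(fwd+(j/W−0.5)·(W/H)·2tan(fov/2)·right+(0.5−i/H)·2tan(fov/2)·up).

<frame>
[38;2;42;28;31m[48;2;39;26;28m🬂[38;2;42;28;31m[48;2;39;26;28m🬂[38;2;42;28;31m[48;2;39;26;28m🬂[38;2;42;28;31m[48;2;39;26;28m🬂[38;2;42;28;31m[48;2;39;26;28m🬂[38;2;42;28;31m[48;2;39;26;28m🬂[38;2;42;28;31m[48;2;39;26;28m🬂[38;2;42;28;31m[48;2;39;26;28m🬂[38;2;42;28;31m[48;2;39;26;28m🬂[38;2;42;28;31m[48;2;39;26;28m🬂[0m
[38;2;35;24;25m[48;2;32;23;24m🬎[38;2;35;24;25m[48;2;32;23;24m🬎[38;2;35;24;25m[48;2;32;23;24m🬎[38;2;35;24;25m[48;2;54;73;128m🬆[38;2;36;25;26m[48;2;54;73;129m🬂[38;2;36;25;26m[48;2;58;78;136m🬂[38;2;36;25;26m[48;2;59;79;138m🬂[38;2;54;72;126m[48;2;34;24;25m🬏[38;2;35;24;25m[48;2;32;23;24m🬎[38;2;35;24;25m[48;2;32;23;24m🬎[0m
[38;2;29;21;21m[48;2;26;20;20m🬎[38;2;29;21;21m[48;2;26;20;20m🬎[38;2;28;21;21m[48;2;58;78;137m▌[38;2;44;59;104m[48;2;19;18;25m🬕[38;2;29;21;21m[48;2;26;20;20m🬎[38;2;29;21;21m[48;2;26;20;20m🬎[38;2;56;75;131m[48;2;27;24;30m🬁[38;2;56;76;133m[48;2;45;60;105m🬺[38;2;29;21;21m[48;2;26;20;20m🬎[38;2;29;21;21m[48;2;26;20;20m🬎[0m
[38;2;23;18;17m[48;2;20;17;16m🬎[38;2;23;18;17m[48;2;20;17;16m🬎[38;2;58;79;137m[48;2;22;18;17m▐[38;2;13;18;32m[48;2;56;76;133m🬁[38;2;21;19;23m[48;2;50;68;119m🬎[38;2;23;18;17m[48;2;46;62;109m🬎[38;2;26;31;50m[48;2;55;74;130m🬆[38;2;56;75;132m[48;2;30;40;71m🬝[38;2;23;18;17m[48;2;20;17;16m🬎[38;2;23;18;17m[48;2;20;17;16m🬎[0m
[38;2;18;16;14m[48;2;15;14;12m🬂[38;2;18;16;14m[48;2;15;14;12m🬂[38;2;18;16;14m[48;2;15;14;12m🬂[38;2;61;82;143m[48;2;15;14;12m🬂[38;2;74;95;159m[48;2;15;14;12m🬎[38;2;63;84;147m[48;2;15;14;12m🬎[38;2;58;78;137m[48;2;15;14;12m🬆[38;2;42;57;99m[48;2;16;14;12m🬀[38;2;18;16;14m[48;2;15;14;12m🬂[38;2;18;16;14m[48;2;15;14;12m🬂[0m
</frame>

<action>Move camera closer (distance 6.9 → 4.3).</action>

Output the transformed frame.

<frame>
[38;2;42;28;31m[48;2;39;26;28m🬂[38;2;42;28;31m[48;2;39;26;28m🬂[38;2;42;28;31m[48;2;39;26;28m🬂[38;2;41;27;30m[48;2;58;78;137m🬎[38;2;41;27;30m[48;2;57;77;134m🬆[38;2;42;28;31m[48;2;55;74;131m🬂[38;2;41;27;30m[48;2;64;86;151m🬎[38;2;55;74;129m[48;2;40;27;29m🬏[38;2;42;28;31m[48;2;39;26;28m🬂[38;2;42;28;31m[48;2;39;26;28m🬂[0m
[38;2;35;24;25m[48;2;32;23;24m🬎[38;2;35;24;25m[48;2;57;76;133m🬆[38;2;54;73;128m[48;2;41;55;96m🬝[38;2;51;70;121m[48;2;21;28;50m🬎[38;2;51;68;120m[48;2;32;30;43m🬆[38;2;54;72;127m[48;2;32;30;43m🬊[38;2;59;80;139m[48;2;30;30;45m🬎[38;2;62;84;147m[48;2;49;66;116m🬬[38;2;36;25;26m[48;2;57;76;134m🬁[38;2;49;66;115m[48;2;34;24;25m🬏[0m
[38;2;28;21;21m[48;2;60;81;142m🬕[38;2;55;74;130m[48;2;44;60;106m🬕[38;2;35;48;84m[48;2;18;25;45m🬄[38;2;12;17;30m[48;2;27;20;20m🬀[38;2;29;21;21m[48;2;26;20;20m🬎[38;2;29;21;21m[48;2;26;20;20m🬎[38;2;29;21;21m[48;2;26;20;20m🬎[38;2;39;53;92m[48;2;20;19;26m🬉[38;2;57;76;134m[48;2;47;63;110m🬨[38;2;30;22;22m[48;2;55;74;130m🬁[0m
[38;2;22;18;17m[48;2;63;84;148m▌[38;2;46;63;110m[48;2;57;77;135m▐[38;2;18;24;43m[48;2;35;47;83m🬨[38;2;23;18;17m[48;2;20;17;16m🬎[38;2;23;18;17m[48;2;20;17;16m🬎[38;2;23;18;17m[48;2;20;17;16m🬎[38;2;23;18;17m[48;2;20;17;16m🬎[38;2;19;17;20m[48;2;29;39;69m🬕[38;2;44;60;104m[48;2;53;72;127m▌[38;2;56;75;131m[48;2;58;78;136m▐[0m
[38;2;64;86;151m[48;2;16;14;12m🬉[38;2;57;76;134m[48;2;64;86;151m🬁[38;2;44;60;105m[48;2;58;78;138m🬊[38;2;17;24;43m[48;2;43;58;103m🬂[38;2;20;23;33m[48;2;43;58;102m🬎[38;2;19;21;30m[48;2;42;57;100m🬎[38;2;19;24;37m[48;2;44;60;105m🬆[38;2;38;52;91m[48;2;52;70;123m🬂[38;2;52;71;124m[48;2;58;79;138m🬀[38;2;55;74;131m[48;2;15;14;12m🬝[0m
</frame>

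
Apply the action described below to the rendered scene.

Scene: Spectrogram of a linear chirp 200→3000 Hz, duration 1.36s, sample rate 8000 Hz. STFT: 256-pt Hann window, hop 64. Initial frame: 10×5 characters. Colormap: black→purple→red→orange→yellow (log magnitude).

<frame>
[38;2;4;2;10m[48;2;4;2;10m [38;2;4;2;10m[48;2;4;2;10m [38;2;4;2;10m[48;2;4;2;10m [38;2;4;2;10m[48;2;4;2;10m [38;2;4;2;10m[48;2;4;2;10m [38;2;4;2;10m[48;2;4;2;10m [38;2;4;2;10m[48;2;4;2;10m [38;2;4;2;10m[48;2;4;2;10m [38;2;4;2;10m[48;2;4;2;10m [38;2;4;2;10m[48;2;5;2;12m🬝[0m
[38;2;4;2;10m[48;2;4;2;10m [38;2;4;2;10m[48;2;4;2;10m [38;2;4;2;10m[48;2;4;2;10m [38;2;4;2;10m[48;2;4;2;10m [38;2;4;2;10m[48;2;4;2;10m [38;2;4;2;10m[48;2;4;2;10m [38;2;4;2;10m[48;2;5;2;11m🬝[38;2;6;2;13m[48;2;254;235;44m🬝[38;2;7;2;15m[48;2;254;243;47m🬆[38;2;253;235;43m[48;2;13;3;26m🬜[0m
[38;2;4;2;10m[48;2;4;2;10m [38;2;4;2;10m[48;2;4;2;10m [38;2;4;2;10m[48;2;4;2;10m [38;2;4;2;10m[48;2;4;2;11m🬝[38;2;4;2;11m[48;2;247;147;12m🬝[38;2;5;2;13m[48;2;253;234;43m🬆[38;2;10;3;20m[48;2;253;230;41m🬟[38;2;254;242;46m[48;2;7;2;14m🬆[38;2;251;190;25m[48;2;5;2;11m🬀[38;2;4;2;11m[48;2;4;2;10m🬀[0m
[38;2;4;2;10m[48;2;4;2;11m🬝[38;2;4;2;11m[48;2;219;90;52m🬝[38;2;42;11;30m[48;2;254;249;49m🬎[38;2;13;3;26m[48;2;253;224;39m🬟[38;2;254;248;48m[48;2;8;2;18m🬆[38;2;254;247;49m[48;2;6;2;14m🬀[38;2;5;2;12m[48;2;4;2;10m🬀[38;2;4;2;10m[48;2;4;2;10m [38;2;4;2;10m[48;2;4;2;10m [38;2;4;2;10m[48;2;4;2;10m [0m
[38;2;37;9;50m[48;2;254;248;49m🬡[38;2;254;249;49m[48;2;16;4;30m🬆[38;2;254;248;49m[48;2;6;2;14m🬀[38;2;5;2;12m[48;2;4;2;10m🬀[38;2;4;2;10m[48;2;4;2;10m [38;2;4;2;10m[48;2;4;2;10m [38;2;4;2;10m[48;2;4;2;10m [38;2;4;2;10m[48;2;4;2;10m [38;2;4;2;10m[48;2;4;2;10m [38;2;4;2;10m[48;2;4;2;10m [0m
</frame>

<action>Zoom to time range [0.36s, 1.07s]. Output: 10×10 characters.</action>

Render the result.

<frame>
[38;2;4;2;10m[48;2;4;2;10m [38;2;4;2;10m[48;2;4;2;10m [38;2;4;2;10m[48;2;4;2;10m [38;2;4;2;10m[48;2;4;2;10m [38;2;4;2;10m[48;2;4;2;10m [38;2;4;2;10m[48;2;4;2;10m [38;2;4;2;10m[48;2;4;2;10m [38;2;4;2;10m[48;2;4;2;10m [38;2;4;2;10m[48;2;4;2;10m [38;2;4;2;10m[48;2;4;2;10m [0m
[38;2;4;2;10m[48;2;4;2;10m [38;2;4;2;10m[48;2;4;2;10m [38;2;4;2;10m[48;2;4;2;10m [38;2;4;2;10m[48;2;4;2;10m [38;2;4;2;10m[48;2;4;2;10m [38;2;4;2;10m[48;2;4;2;10m [38;2;4;2;10m[48;2;4;2;10m [38;2;4;2;10m[48;2;4;2;10m [38;2;4;2;10m[48;2;4;2;10m [38;2;4;2;10m[48;2;4;2;10m [0m
[38;2;4;2;10m[48;2;4;2;10m [38;2;4;2;10m[48;2;4;2;10m [38;2;4;2;10m[48;2;4;2;10m [38;2;4;2;10m[48;2;4;2;10m [38;2;4;2;10m[48;2;4;2;10m [38;2;4;2;10m[48;2;4;2;10m [38;2;4;2;10m[48;2;4;2;10m [38;2;4;2;10m[48;2;4;2;10m [38;2;4;2;10m[48;2;4;2;10m [38;2;4;2;10m[48;2;4;2;10m [0m
[38;2;4;2;10m[48;2;4;2;10m [38;2;4;2;10m[48;2;4;2;10m [38;2;4;2;10m[48;2;4;2;10m [38;2;4;2;10m[48;2;4;2;10m [38;2;4;2;10m[48;2;4;2;10m [38;2;4;2;10m[48;2;4;2;10m [38;2;4;2;10m[48;2;4;2;10m [38;2;4;2;10m[48;2;4;2;11m🬝[38;2;4;2;10m[48;2;6;2;13m🬝[38;2;6;2;14m[48;2;178;46;81m🬝[0m
[38;2;4;2;10m[48;2;4;2;10m [38;2;4;2;10m[48;2;4;2;10m [38;2;4;2;10m[48;2;4;2;10m [38;2;4;2;10m[48;2;4;2;10m [38;2;4;2;10m[48;2;4;2;10m [38;2;4;2;10m[48;2;6;2;14m🬝[38;2;5;2;12m[48;2;51;11;89m🬝[38;2;15;4;28m[48;2;254;248;49m🬎[38;2;29;7;53m[48;2;253;231;42m🬂[38;2;253;232;42m[48;2;40;9;55m🬎[0m
[38;2;4;2;10m[48;2;4;2;10m [38;2;4;2;10m[48;2;4;2;10m [38;2;4;2;10m[48;2;5;2;12m🬝[38;2;4;2;11m[48;2;18;4;33m🬝[38;2;13;3;26m[48;2;230;156;59m🬎[38;2;25;6;46m[48;2;253;229;41m🬂[38;2;253;232;42m[48;2;59;15;57m🬎[38;2;249;194;33m[48;2;20;5;33m🬂[38;2;33;8;58m[48;2;5;2;13m🬀[38;2;6;2;13m[48;2;4;2;10m🬀[0m
[38;2;4;2;11m[48;2;17;4;32m🬝[38;2;44;11;30m[48;2;254;249;49m🬝[38;2;24;6;44m[48;2;253;224;39m🬂[38;2;253;229;41m[48;2;77;19;58m🬎[38;2;254;248;49m[48;2;30;8;35m🬂[38;2;143;36;83m[48;2;7;2;15m🬀[38;2;7;2;16m[48;2;4;2;10m🬀[38;2;4;2;11m[48;2;4;2;10m🬀[38;2;4;2;10m[48;2;4;2;10m [38;2;4;2;10m[48;2;4;2;10m [0m
[38;2;254;247;49m[48;2;111;28;66m🬍[38;2;250;212;38m[48;2;14;4;28m🬆[38;2;226;104;43m[48;2;8;2;17m🬀[38;2;7;2;16m[48;2;4;2;10m🬀[38;2;4;2;11m[48;2;4;2;10m🬀[38;2;4;2;10m[48;2;4;2;10m [38;2;4;2;10m[48;2;4;2;10m [38;2;4;2;10m[48;2;4;2;10m [38;2;4;2;10m[48;2;4;2;10m [38;2;4;2;10m[48;2;4;2;10m [0m
[38;2;7;2;15m[48;2;4;2;10m🬀[38;2;4;2;11m[48;2;4;2;10m🬀[38;2;4;2;10m[48;2;4;2;10m [38;2;4;2;10m[48;2;4;2;10m [38;2;4;2;10m[48;2;4;2;10m [38;2;4;2;10m[48;2;4;2;10m [38;2;4;2;10m[48;2;4;2;10m [38;2;4;2;10m[48;2;4;2;10m [38;2;4;2;10m[48;2;4;2;10m [38;2;4;2;10m[48;2;4;2;10m [0m
[38;2;4;2;10m[48;2;4;2;10m [38;2;4;2;10m[48;2;4;2;10m [38;2;4;2;10m[48;2;4;2;10m [38;2;4;2;10m[48;2;4;2;10m [38;2;4;2;10m[48;2;4;2;10m [38;2;4;2;10m[48;2;4;2;10m [38;2;4;2;10m[48;2;4;2;10m [38;2;4;2;10m[48;2;4;2;10m [38;2;4;2;10m[48;2;4;2;10m [38;2;4;2;10m[48;2;4;2;10m [0m
</frame>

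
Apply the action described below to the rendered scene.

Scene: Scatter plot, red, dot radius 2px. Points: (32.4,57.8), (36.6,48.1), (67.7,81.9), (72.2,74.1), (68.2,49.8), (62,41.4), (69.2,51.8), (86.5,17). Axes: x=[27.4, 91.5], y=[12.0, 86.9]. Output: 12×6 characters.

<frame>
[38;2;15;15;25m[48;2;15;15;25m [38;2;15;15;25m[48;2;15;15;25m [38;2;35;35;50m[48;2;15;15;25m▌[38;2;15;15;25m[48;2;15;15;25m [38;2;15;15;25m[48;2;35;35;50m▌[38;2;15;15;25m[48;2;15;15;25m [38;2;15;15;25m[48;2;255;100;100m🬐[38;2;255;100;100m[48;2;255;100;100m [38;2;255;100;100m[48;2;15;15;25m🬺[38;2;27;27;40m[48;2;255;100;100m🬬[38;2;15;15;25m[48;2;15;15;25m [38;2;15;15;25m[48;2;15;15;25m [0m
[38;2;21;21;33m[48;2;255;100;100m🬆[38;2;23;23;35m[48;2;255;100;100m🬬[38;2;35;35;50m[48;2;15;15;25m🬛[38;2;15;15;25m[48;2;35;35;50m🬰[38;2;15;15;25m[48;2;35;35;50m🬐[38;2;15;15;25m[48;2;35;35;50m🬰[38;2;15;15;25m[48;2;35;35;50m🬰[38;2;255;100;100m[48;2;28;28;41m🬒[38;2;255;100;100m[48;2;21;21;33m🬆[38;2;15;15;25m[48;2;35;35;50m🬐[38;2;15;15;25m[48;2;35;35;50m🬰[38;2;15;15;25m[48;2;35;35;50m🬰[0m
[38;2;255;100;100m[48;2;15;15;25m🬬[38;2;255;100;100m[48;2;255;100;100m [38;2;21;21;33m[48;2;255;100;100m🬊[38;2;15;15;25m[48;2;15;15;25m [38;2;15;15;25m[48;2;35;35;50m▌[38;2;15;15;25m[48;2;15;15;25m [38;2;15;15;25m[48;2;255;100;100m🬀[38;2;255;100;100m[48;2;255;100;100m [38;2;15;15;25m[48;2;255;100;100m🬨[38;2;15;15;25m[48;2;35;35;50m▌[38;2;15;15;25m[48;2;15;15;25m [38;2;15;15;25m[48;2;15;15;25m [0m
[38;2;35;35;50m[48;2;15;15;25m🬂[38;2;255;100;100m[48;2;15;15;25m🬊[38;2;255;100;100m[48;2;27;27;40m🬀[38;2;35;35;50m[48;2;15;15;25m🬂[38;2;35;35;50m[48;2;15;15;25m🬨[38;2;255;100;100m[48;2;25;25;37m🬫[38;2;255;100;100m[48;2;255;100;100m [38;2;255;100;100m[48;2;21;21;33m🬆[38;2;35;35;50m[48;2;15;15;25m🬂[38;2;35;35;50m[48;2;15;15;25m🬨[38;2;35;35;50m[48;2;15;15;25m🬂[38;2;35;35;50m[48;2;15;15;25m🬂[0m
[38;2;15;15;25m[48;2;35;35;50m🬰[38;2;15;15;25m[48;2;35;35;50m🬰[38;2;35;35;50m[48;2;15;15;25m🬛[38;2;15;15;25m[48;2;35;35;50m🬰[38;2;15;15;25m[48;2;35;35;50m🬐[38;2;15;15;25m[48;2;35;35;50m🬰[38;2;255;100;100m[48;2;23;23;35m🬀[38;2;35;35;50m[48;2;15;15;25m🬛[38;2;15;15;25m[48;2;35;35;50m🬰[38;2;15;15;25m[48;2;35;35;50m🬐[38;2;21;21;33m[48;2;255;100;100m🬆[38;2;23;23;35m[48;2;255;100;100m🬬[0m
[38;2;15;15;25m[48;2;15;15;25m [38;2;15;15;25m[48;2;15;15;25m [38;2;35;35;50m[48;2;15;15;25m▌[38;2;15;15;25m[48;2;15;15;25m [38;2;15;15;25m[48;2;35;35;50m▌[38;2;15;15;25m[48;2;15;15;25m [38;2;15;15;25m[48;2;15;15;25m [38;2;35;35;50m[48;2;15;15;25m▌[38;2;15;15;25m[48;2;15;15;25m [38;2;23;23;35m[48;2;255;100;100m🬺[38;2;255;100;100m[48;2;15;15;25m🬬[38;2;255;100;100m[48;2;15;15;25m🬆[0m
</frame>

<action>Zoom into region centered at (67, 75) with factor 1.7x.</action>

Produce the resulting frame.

<frame>
[38;2;15;15;25m[48;2;15;15;25m [38;2;15;15;25m[48;2;15;15;25m [38;2;35;35;50m[48;2;15;15;25m▌[38;2;15;15;25m[48;2;15;15;25m [38;2;15;15;25m[48;2;35;35;50m▌[38;2;15;15;25m[48;2;15;15;25m [38;2;15;15;25m[48;2;15;15;25m [38;2;35;35;50m[48;2;15;15;25m▌[38;2;15;15;25m[48;2;15;15;25m [38;2;15;15;25m[48;2;35;35;50m▌[38;2;15;15;25m[48;2;15;15;25m [38;2;15;15;25m[48;2;15;15;25m [0m
[38;2;15;15;25m[48;2;35;35;50m🬰[38;2;15;15;25m[48;2;35;35;50m🬰[38;2;35;35;50m[48;2;15;15;25m🬛[38;2;15;15;25m[48;2;35;35;50m🬰[38;2;27;27;40m[48;2;255;100;100m🬝[38;2;15;15;25m[48;2;255;100;100m🬀[38;2;21;21;33m[48;2;255;100;100m🬊[38;2;35;35;50m[48;2;15;15;25m🬛[38;2;15;15;25m[48;2;35;35;50m🬰[38;2;15;15;25m[48;2;35;35;50m🬐[38;2;15;15;25m[48;2;35;35;50m🬰[38;2;15;15;25m[48;2;35;35;50m🬰[0m
[38;2;15;15;25m[48;2;15;15;25m [38;2;15;15;25m[48;2;15;15;25m [38;2;35;35;50m[48;2;15;15;25m▌[38;2;15;15;25m[48;2;15;15;25m [38;2;15;15;25m[48;2;35;35;50m▌[38;2;255;100;100m[48;2;15;15;25m🬊[38;2;255;100;100m[48;2;15;15;25m🬶[38;2;255;100;100m[48;2;15;15;25m🬺[38;2;15;15;25m[48;2;255;100;100m🬬[38;2;15;15;25m[48;2;35;35;50m▌[38;2;15;15;25m[48;2;15;15;25m [38;2;15;15;25m[48;2;15;15;25m [0m
[38;2;35;35;50m[48;2;15;15;25m🬂[38;2;35;35;50m[48;2;15;15;25m🬂[38;2;35;35;50m[48;2;15;15;25m🬕[38;2;35;35;50m[48;2;15;15;25m🬂[38;2;35;35;50m[48;2;15;15;25m🬨[38;2;35;35;50m[48;2;15;15;25m🬂[38;2;255;100;100m[48;2;19;19;30m🬁[38;2;255;100;100m[48;2;21;21;33m🬆[38;2;35;35;50m[48;2;15;15;25m🬂[38;2;35;35;50m[48;2;15;15;25m🬨[38;2;35;35;50m[48;2;15;15;25m🬂[38;2;35;35;50m[48;2;15;15;25m🬂[0m
[38;2;15;15;25m[48;2;35;35;50m🬰[38;2;15;15;25m[48;2;35;35;50m🬰[38;2;35;35;50m[48;2;15;15;25m🬛[38;2;15;15;25m[48;2;35;35;50m🬰[38;2;15;15;25m[48;2;35;35;50m🬐[38;2;15;15;25m[48;2;35;35;50m🬰[38;2;15;15;25m[48;2;35;35;50m🬰[38;2;35;35;50m[48;2;15;15;25m🬛[38;2;15;15;25m[48;2;35;35;50m🬰[38;2;15;15;25m[48;2;35;35;50m🬐[38;2;15;15;25m[48;2;35;35;50m🬰[38;2;15;15;25m[48;2;35;35;50m🬰[0m
[38;2;15;15;25m[48;2;15;15;25m [38;2;15;15;25m[48;2;15;15;25m [38;2;35;35;50m[48;2;15;15;25m▌[38;2;15;15;25m[48;2;15;15;25m [38;2;15;15;25m[48;2;35;35;50m▌[38;2;15;15;25m[48;2;255;100;100m🬆[38;2;255;100;100m[48;2;15;15;25m🬺[38;2;23;23;35m[48;2;255;100;100m🬬[38;2;15;15;25m[48;2;15;15;25m [38;2;15;15;25m[48;2;35;35;50m▌[38;2;15;15;25m[48;2;15;15;25m [38;2;15;15;25m[48;2;15;15;25m [0m
</frame>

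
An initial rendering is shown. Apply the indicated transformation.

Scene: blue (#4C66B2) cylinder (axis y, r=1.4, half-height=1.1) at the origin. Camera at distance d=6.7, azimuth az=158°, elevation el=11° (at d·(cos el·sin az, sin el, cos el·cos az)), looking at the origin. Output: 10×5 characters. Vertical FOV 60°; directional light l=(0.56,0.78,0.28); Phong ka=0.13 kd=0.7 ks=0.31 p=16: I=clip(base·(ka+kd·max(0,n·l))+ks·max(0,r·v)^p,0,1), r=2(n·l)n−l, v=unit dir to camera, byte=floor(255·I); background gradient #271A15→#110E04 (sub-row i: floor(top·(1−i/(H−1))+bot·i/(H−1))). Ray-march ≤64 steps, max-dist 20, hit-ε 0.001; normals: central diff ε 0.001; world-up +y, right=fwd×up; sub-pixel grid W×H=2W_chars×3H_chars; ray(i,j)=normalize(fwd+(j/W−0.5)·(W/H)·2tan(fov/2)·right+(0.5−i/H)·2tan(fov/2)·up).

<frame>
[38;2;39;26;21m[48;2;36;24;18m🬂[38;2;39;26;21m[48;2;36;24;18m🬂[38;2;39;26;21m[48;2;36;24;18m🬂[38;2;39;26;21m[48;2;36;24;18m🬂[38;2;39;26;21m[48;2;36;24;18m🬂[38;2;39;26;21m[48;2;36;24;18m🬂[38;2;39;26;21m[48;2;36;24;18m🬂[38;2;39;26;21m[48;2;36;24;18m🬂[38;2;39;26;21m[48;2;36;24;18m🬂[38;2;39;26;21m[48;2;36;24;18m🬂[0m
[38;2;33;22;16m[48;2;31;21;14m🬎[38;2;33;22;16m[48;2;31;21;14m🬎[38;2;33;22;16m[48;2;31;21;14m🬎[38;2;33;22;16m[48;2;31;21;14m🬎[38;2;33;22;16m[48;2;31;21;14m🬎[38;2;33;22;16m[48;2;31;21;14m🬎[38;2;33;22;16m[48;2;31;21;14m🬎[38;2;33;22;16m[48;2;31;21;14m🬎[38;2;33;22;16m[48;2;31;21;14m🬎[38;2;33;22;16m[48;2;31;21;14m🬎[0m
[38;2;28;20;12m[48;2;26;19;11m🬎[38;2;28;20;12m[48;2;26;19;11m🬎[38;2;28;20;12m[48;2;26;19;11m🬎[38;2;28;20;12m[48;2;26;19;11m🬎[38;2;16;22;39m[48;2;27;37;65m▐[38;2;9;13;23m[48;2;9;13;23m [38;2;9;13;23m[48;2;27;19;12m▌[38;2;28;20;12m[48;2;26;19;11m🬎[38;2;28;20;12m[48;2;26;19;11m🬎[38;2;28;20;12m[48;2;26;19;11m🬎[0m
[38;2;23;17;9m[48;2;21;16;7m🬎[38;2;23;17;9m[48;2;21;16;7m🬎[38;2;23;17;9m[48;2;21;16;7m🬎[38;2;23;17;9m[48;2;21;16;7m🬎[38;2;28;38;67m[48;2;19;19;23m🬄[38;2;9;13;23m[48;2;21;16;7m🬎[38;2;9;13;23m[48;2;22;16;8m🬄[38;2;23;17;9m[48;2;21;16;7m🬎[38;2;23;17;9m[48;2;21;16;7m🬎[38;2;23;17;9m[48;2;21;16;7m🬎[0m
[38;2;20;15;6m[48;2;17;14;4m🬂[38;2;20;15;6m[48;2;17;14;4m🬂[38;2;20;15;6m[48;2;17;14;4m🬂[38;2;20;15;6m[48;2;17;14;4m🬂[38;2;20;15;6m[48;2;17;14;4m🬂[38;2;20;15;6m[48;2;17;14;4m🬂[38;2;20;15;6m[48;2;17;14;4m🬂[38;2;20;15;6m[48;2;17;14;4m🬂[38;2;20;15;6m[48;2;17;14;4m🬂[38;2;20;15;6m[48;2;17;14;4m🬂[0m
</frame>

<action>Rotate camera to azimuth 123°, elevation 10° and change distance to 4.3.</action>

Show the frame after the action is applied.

<frame>
[38;2;39;26;21m[48;2;36;24;18m🬂[38;2;39;26;21m[48;2;36;24;18m🬂[38;2;39;26;21m[48;2;36;24;18m🬂[38;2;39;26;21m[48;2;36;24;18m🬂[38;2;39;26;21m[48;2;36;24;18m🬂[38;2;39;26;21m[48;2;36;24;18m🬂[38;2;39;26;21m[48;2;36;24;18m🬂[38;2;39;26;21m[48;2;36;24;18m🬂[38;2;39;26;21m[48;2;36;24;18m🬂[38;2;39;26;21m[48;2;36;24;18m🬂[0m
[38;2;33;22;16m[48;2;31;21;14m🬎[38;2;33;22;16m[48;2;31;21;14m🬎[38;2;33;22;16m[48;2;31;21;14m🬎[38;2;34;23;17m[48;2;39;53;94m🬂[38;2;34;23;17m[48;2;32;43;76m🬂[38;2;34;23;17m[48;2;24;32;56m🬂[38;2;34;23;17m[48;2;13;18;31m🬂[38;2;32;22;16m[48;2;9;13;23m🬨[38;2;33;22;16m[48;2;31;21;14m🬎[38;2;33;22;16m[48;2;31;21;14m🬎[0m
[38;2;28;20;12m[48;2;26;19;11m🬎[38;2;28;20;12m[48;2;26;19;11m🬎[38;2;28;20;12m[48;2;26;19;11m🬎[38;2;38;52;90m[48;2;42;56;98m▐[38;2;31;41;72m[48;2;35;46;82m▐[38;2;26;35;62m[48;2;21;29;51m▌[38;2;16;22;38m[48;2;9;13;23m▌[38;2;9;13;23m[48;2;27;19;12m▌[38;2;28;20;12m[48;2;26;19;11m🬎[38;2;28;20;12m[48;2;26;19;11m🬎[0m
[38;2;23;17;9m[48;2;21;16;7m🬎[38;2;23;17;9m[48;2;21;16;7m🬎[38;2;23;17;9m[48;2;21;16;7m🬎[38;2;39;52;91m[48;2;42;57;99m▐[38;2;31;41;73m[48;2;35;47;82m▐[38;2;26;35;62m[48;2;21;29;50m▌[38;2;15;21;37m[48;2;9;13;23m▌[38;2;9;13;23m[48;2;22;17;8m▌[38;2;23;17;9m[48;2;21;16;7m🬎[38;2;23;17;9m[48;2;21;16;7m🬎[0m
[38;2;20;15;6m[48;2;17;14;4m🬂[38;2;20;15;6m[48;2;17;14;4m🬂[38;2;20;15;6m[48;2;17;14;4m🬂[38;2;39;53;92m[48;2;18;14;4m🬁[38;2;33;44;78m[48;2;17;14;4m🬂[38;2;24;33;58m[48;2;17;14;4m🬆[38;2;12;17;29m[48;2;17;14;4m🬂[38;2;20;15;6m[48;2;17;14;4m🬂[38;2;20;15;6m[48;2;17;14;4m🬂[38;2;20;15;6m[48;2;17;14;4m🬂[0m
</frame>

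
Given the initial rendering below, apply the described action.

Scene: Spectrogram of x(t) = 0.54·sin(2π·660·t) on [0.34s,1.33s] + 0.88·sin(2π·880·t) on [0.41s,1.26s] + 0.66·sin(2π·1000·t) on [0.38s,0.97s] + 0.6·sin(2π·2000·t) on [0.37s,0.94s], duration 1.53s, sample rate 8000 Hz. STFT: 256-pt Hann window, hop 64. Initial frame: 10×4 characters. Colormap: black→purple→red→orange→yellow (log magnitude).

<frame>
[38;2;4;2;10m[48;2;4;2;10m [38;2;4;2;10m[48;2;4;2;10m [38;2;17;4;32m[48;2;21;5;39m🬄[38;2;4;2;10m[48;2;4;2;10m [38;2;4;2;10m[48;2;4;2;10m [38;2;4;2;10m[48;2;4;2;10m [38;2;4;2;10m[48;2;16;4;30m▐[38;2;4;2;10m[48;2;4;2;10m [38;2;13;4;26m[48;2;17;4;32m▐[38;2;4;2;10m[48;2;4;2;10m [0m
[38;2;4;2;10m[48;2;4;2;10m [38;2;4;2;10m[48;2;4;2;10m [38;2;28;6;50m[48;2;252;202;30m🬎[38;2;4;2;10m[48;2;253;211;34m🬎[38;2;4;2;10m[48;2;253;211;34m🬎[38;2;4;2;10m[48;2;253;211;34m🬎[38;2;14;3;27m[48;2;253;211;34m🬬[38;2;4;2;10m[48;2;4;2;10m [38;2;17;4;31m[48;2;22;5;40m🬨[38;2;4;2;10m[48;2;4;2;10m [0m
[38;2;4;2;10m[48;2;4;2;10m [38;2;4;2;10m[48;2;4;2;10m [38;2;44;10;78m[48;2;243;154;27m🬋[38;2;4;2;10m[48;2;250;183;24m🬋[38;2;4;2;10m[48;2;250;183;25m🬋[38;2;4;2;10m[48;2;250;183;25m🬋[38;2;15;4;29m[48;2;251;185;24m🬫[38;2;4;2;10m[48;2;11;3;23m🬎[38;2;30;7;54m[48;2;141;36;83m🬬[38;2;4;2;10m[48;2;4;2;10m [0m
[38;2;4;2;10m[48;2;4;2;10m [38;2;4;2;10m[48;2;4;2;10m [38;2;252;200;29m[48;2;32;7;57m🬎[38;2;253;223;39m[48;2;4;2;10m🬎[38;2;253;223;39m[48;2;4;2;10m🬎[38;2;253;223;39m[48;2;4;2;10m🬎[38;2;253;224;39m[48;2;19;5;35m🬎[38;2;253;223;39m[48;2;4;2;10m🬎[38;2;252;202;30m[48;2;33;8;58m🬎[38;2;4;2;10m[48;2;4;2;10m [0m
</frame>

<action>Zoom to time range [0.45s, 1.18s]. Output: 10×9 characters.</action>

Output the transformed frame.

<frame>
[38;2;4;2;10m[48;2;4;2;10m [38;2;4;2;10m[48;2;4;2;10m [38;2;4;2;10m[48;2;4;2;10m [38;2;4;2;10m[48;2;4;2;10m [38;2;4;2;10m[48;2;4;2;10m [38;2;4;2;10m[48;2;4;2;10m [38;2;4;2;10m[48;2;15;4;29m▌[38;2;4;2;10m[48;2;12;3;24m▐[38;2;4;2;10m[48;2;4;2;10m [38;2;4;2;10m[48;2;4;2;10m [0m
[38;2;4;2;10m[48;2;4;2;10m [38;2;4;2;10m[48;2;4;2;10m [38;2;4;2;10m[48;2;4;2;10m [38;2;4;2;10m[48;2;4;2;10m [38;2;4;2;10m[48;2;4;2;10m [38;2;4;2;10m[48;2;4;2;10m [38;2;4;2;10m[48;2;17;4;32m▌[38;2;4;2;10m[48;2;14;4;27m▐[38;2;4;2;10m[48;2;4;2;10m [38;2;4;2;10m[48;2;4;2;10m [0m
[38;2;4;2;10m[48;2;4;2;10m [38;2;4;2;10m[48;2;4;2;10m [38;2;4;2;10m[48;2;4;2;10m [38;2;4;2;10m[48;2;4;2;10m [38;2;4;2;10m[48;2;4;2;10m [38;2;4;2;10m[48;2;4;2;10m [38;2;4;2;10m[48;2;22;5;40m▌[38;2;4;2;10m[48;2;17;4;32m▐[38;2;4;2;10m[48;2;4;2;10m [38;2;4;2;10m[48;2;4;2;10m [0m
[38;2;4;2;10m[48;2;4;2;10m [38;2;4;2;10m[48;2;4;2;10m [38;2;4;2;10m[48;2;4;2;10m [38;2;4;2;10m[48;2;4;2;10m [38;2;4;2;10m[48;2;4;2;10m [38;2;4;2;10m[48;2;4;2;10m [38;2;4;2;10m[48;2;37;8;65m▌[38;2;4;2;10m[48;2;30;7;53m▐[38;2;4;2;10m[48;2;4;2;10m [38;2;4;2;10m[48;2;4;2;10m [0m
[38;2;4;2;11m[48;2;253;211;34m🬰[38;2;4;2;11m[48;2;253;211;34m🬰[38;2;4;2;11m[48;2;253;211;34m🬰[38;2;4;2;11m[48;2;253;211;34m🬰[38;2;4;2;11m[48;2;253;211;34m🬰[38;2;4;2;11m[48;2;253;211;34m🬰[38;2;71;18;47m[48;2;253;211;34m🬰[38;2;4;2;10m[48;2;141;36;83m▐[38;2;4;2;10m[48;2;4;2;10m [38;2;4;2;10m[48;2;4;2;10m [0m
[38;2;4;2;10m[48;2;4;2;10m [38;2;4;2;10m[48;2;4;2;10m [38;2;4;2;10m[48;2;4;2;10m [38;2;4;2;10m[48;2;4;2;10m [38;2;4;2;10m[48;2;4;2;10m [38;2;4;2;10m[48;2;4;2;10m [38;2;4;2;10m[48;2;37;8;65m▌[38;2;4;2;10m[48;2;35;8;62m▐[38;2;4;2;10m[48;2;4;2;10m [38;2;4;2;10m[48;2;4;2;10m [0m
[38;2;5;2;13m[48;2;253;220;37m🬎[38;2;5;2;11m[48;2;253;220;37m🬎[38;2;6;2;14m[48;2;253;220;38m🬎[38;2;5;2;13m[48;2;253;220;37m🬎[38;2;5;2;12m[48;2;253;220;37m🬎[38;2;6;2;14m[48;2;253;220;38m🬎[38;2;14;3;27m[48;2;253;220;37m🬎[38;2;26;7;37m[48;2;239;166;43m🬊[38;2;5;2;12m[48;2;252;203;30m🬎[38;2;5;2;12m[48;2;252;203;30m🬎[0m
[38;2;253;223;38m[48;2;10;3;20m🬎[38;2;253;223;38m[48;2;10;3;20m🬎[38;2;253;223;38m[48;2;10;3;20m🬎[38;2;253;223;38m[48;2;10;3;20m🬎[38;2;253;223;38m[48;2;10;3;20m🬎[38;2;253;223;38m[48;2;10;3;20m🬎[38;2;253;223;38m[48;2;14;4;27m🬎[38;2;253;224;39m[48;2;25;6;45m🬎[38;2;253;223;38m[48;2;10;3;20m🬎[38;2;253;223;38m[48;2;10;3;20m🬎[0m
[38;2;4;2;10m[48;2;4;2;10m [38;2;4;2;10m[48;2;4;2;10m [38;2;4;2;10m[48;2;4;2;10m [38;2;4;2;10m[48;2;4;2;10m [38;2;4;2;10m[48;2;4;2;10m [38;2;4;2;10m[48;2;4;2;10m [38;2;4;2;10m[48;2;15;4;30m▌[38;2;33;7;59m[48;2;4;2;10m▌[38;2;4;2;10m[48;2;4;2;10m [38;2;4;2;10m[48;2;4;2;10m [0m
</frame>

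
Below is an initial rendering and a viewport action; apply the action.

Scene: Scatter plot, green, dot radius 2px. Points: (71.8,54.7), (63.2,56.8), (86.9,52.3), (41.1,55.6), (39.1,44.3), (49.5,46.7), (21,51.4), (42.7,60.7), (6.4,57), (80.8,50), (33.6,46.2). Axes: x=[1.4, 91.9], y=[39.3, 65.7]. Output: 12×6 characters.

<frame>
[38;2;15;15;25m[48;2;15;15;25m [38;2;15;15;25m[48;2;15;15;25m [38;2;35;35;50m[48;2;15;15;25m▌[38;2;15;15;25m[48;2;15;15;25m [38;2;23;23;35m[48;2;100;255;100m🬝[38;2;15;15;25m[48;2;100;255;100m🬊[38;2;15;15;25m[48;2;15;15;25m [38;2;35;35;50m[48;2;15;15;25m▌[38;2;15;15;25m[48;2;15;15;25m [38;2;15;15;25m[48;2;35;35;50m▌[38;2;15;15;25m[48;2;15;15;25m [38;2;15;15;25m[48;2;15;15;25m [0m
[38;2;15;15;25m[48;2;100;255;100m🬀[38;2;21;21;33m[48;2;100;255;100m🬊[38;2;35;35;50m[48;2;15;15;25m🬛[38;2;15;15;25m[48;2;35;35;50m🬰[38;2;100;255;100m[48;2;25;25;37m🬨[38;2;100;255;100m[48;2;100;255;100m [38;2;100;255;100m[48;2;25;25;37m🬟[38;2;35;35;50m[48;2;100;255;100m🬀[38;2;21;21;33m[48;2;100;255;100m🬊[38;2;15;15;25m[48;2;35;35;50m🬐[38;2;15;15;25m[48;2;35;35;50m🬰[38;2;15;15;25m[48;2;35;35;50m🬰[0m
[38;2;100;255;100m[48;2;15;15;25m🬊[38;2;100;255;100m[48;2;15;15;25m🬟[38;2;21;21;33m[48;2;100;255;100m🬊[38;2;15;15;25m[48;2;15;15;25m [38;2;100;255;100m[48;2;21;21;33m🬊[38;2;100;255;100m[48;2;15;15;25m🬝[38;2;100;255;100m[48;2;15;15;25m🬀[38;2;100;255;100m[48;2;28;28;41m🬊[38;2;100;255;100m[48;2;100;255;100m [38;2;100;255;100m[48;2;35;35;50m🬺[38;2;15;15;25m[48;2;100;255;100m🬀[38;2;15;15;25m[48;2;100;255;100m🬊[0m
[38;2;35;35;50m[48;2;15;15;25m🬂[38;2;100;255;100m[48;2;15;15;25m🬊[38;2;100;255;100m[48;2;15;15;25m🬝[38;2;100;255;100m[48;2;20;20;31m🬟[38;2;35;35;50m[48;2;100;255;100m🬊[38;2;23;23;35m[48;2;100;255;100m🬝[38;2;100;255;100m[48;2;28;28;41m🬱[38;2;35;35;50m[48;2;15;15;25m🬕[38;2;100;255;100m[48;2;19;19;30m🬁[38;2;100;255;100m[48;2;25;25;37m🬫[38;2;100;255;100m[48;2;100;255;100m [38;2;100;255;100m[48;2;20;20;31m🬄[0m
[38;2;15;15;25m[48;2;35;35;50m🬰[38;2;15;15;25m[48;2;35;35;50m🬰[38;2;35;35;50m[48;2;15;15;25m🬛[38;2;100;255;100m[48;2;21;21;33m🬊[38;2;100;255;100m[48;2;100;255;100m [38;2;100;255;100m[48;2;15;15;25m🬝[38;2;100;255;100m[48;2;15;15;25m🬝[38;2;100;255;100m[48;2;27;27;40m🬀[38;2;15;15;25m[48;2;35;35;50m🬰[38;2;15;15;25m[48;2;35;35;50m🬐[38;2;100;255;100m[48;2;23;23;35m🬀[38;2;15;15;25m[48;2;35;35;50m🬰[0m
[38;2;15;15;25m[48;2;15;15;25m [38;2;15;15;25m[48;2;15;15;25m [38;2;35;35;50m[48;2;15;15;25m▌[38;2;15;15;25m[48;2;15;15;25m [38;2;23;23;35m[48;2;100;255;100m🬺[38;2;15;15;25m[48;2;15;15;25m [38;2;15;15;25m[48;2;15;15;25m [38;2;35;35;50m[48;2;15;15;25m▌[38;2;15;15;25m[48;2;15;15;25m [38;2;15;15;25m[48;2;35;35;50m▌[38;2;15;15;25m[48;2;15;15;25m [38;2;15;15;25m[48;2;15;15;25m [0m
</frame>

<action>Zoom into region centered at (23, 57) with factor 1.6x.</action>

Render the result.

<frame>
[38;2;15;15;25m[48;2;15;15;25m [38;2;15;15;25m[48;2;15;15;25m [38;2;35;35;50m[48;2;15;15;25m▌[38;2;15;15;25m[48;2;15;15;25m [38;2;15;15;25m[48;2;35;35;50m▌[38;2;15;15;25m[48;2;15;15;25m [38;2;15;15;25m[48;2;15;15;25m [38;2;35;35;50m[48;2;15;15;25m▌[38;2;15;15;25m[48;2;15;15;25m [38;2;23;23;35m[48;2;100;255;100m🬝[38;2;15;15;25m[48;2;15;15;25m [38;2;15;15;25m[48;2;15;15;25m [0m
[38;2;15;15;25m[48;2;35;35;50m🬰[38;2;15;15;25m[48;2;35;35;50m🬰[38;2;35;35;50m[48;2;15;15;25m🬛[38;2;15;15;25m[48;2;35;35;50m🬰[38;2;15;15;25m[48;2;35;35;50m🬐[38;2;15;15;25m[48;2;35;35;50m🬰[38;2;15;15;25m[48;2;35;35;50m🬰[38;2;35;35;50m[48;2;15;15;25m🬛[38;2;19;19;30m[48;2;100;255;100m🬴[38;2;100;255;100m[48;2;100;255;100m [38;2;100;255;100m[48;2;15;15;25m🬛[38;2;15;15;25m[48;2;35;35;50m🬰[0m
[38;2;15;15;25m[48;2;15;15;25m [38;2;15;15;25m[48;2;100;255;100m🬆[38;2;100;255;100m[48;2;15;15;25m🬺[38;2;15;15;25m[48;2;100;255;100m🬬[38;2;15;15;25m[48;2;35;35;50m▌[38;2;15;15;25m[48;2;15;15;25m [38;2;15;15;25m[48;2;15;15;25m [38;2;35;35;50m[48;2;15;15;25m▌[38;2;15;15;25m[48;2;100;255;100m🬝[38;2;25;25;37m[48;2;100;255;100m🬈[38;2;15;15;25m[48;2;15;15;25m [38;2;15;15;25m[48;2;15;15;25m [0m
[38;2;35;35;50m[48;2;15;15;25m🬂[38;2;100;255;100m[48;2;19;19;30m🬁[38;2;100;255;100m[48;2;21;21;33m🬆[38;2;35;35;50m[48;2;15;15;25m🬂[38;2;35;35;50m[48;2;15;15;25m🬨[38;2;35;35;50m[48;2;15;15;25m🬂[38;2;35;35;50m[48;2;15;15;25m🬂[38;2;35;35;50m[48;2;15;15;25m🬕[38;2;100;255;100m[48;2;15;15;25m🬊[38;2;100;255;100m[48;2;35;35;50m🬝[38;2;100;255;100m[48;2;19;19;30m🬀[38;2;35;35;50m[48;2;15;15;25m🬂[0m
[38;2;15;15;25m[48;2;35;35;50m🬰[38;2;15;15;25m[48;2;35;35;50m🬰[38;2;35;35;50m[48;2;15;15;25m🬛[38;2;15;15;25m[48;2;35;35;50m🬰[38;2;28;28;41m[48;2;100;255;100m🬆[38;2;100;255;100m[48;2;15;15;25m🬺[38;2;23;23;35m[48;2;100;255;100m🬬[38;2;35;35;50m[48;2;15;15;25m🬛[38;2;15;15;25m[48;2;35;35;50m🬰[38;2;15;15;25m[48;2;35;35;50m🬐[38;2;15;15;25m[48;2;35;35;50m🬰[38;2;15;15;25m[48;2;35;35;50m🬰[0m
[38;2;15;15;25m[48;2;15;15;25m [38;2;15;15;25m[48;2;15;15;25m [38;2;35;35;50m[48;2;15;15;25m▌[38;2;15;15;25m[48;2;15;15;25m [38;2;23;23;35m[48;2;100;255;100m🬺[38;2;100;255;100m[48;2;15;15;25m🬆[38;2;15;15;25m[48;2;15;15;25m [38;2;35;35;50m[48;2;15;15;25m▌[38;2;15;15;25m[48;2;15;15;25m [38;2;15;15;25m[48;2;35;35;50m▌[38;2;15;15;25m[48;2;15;15;25m [38;2;15;15;25m[48;2;15;15;25m [0m
</frame>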